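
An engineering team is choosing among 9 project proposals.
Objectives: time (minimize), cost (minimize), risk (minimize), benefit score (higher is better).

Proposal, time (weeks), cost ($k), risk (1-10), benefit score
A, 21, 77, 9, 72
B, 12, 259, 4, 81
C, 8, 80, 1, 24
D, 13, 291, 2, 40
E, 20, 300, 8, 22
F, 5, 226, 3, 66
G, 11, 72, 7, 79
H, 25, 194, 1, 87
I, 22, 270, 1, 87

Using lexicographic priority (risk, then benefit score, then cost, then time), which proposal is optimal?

H

First minimize risk: best is 1, kept {C, H, I}.
Then maximize benefit score: best is 87, kept {H, I}.
Then minimize cost: best is 194, kept {H}.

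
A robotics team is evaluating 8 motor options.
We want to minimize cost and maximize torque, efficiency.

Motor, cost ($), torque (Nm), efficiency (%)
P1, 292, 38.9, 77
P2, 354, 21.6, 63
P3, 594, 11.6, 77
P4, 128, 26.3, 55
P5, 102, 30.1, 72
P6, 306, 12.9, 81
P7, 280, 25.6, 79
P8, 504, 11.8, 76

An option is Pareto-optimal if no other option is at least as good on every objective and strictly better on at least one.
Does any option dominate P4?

P5 vs P4: cost 102≤128, torque 30.1≥26.3, efficiency 72≥55 — P5 is at least as good on every objective and strictly better on at least one, so P5 dominates P4.

Yes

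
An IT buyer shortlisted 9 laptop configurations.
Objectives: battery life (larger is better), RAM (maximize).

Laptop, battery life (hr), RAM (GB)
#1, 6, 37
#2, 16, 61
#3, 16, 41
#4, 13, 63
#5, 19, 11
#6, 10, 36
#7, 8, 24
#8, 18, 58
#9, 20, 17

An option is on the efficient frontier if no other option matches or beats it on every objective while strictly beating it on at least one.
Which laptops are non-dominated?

#1: dominated by #2 (battery life 16≥6, RAM 61≥37).
#2: not dominated.
#3: dominated by #2 (battery life 16≥16, RAM 61≥41).
#4: not dominated (best RAM).
#5: dominated by #9 (battery life 20≥19, RAM 17≥11).
#6: dominated by #2 (battery life 16≥10, RAM 61≥36).
#7: dominated by #2 (battery life 16≥8, RAM 61≥24).
#8: not dominated.
#9: not dominated (best battery life).

#2, #4, #8, #9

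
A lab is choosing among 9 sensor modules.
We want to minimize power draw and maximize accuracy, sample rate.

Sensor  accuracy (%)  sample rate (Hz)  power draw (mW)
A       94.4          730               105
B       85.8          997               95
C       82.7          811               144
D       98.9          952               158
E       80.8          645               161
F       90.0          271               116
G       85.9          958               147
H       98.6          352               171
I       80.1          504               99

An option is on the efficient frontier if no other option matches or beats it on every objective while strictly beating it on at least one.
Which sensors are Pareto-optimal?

A: not dominated.
B: not dominated (best sample rate).
C: dominated by B (accuracy 85.8≥82.7, sample rate 997≥811, power draw 95≤144).
D: not dominated (best accuracy).
E: dominated by A (accuracy 94.4≥80.8, sample rate 730≥645, power draw 105≤161).
F: dominated by A (accuracy 94.4≥90.0, sample rate 730≥271, power draw 105≤116).
G: not dominated.
H: dominated by D (accuracy 98.9≥98.6, sample rate 952≥352, power draw 158≤171).
I: dominated by B (accuracy 85.8≥80.1, sample rate 997≥504, power draw 95≤99).

A, B, D, G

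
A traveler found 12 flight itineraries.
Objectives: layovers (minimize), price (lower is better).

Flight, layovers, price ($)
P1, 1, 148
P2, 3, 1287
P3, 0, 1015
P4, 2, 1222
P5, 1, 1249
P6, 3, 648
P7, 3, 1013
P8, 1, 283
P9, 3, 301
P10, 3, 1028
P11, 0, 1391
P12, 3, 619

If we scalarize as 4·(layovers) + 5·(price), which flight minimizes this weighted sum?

P1: 4·1 + 5·148 = 744
P2: 4·3 + 5·1287 = 6447
P3: 4·0 + 5·1015 = 5075
P4: 4·2 + 5·1222 = 6118
P5: 4·1 + 5·1249 = 6249
P6: 4·3 + 5·648 = 3252
P7: 4·3 + 5·1013 = 5077
P8: 4·1 + 5·283 = 1419
P9: 4·3 + 5·301 = 1517
P10: 4·3 + 5·1028 = 5152
P11: 4·0 + 5·1391 = 6955
P12: 4·3 + 5·619 = 3107
Lowest: P1 at 744.

P1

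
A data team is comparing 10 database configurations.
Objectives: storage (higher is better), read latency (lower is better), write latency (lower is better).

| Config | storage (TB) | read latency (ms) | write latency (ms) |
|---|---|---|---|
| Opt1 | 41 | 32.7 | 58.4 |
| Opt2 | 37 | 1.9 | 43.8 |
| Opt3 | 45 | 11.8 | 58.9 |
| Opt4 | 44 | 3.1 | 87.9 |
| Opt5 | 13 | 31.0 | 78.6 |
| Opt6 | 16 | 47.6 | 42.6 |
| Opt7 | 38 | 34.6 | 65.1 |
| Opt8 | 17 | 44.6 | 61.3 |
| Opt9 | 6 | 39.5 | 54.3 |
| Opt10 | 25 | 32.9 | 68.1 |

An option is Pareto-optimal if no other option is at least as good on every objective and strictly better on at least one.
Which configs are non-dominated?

Opt1, Opt2, Opt3, Opt4, Opt6

Opt1: not dominated.
Opt2: not dominated (best read latency).
Opt3: not dominated (best storage).
Opt4: not dominated.
Opt5: dominated by Opt2 (storage 37≥13, read latency 1.9≤31.0, write latency 43.8≤78.6).
Opt6: not dominated (best write latency).
Opt7: dominated by Opt1 (storage 41≥38, read latency 32.7≤34.6, write latency 58.4≤65.1).
Opt8: dominated by Opt1 (storage 41≥17, read latency 32.7≤44.6, write latency 58.4≤61.3).
Opt9: dominated by Opt2 (storage 37≥6, read latency 1.9≤39.5, write latency 43.8≤54.3).
Opt10: dominated by Opt1 (storage 41≥25, read latency 32.7≤32.9, write latency 58.4≤68.1).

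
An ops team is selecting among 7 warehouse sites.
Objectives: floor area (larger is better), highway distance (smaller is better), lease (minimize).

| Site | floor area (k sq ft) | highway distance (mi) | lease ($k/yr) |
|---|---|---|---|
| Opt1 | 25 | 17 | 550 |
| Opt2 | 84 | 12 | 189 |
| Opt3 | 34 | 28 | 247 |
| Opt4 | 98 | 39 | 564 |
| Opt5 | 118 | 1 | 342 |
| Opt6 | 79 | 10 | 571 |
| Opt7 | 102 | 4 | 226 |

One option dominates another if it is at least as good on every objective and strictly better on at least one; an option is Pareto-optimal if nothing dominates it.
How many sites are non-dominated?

Opt1: dominated by Opt2 (floor area 84≥25, highway distance 12≤17, lease 189≤550).
Opt2: not dominated (best lease).
Opt3: dominated by Opt2 (floor area 84≥34, highway distance 12≤28, lease 189≤247).
Opt4: dominated by Opt5 (floor area 118≥98, highway distance 1≤39, lease 342≤564).
Opt5: not dominated (best floor area).
Opt6: dominated by Opt5 (floor area 118≥79, highway distance 1≤10, lease 342≤571).
Opt7: not dominated.
Pareto-optimal: Opt2, Opt5, Opt7 → 3.

3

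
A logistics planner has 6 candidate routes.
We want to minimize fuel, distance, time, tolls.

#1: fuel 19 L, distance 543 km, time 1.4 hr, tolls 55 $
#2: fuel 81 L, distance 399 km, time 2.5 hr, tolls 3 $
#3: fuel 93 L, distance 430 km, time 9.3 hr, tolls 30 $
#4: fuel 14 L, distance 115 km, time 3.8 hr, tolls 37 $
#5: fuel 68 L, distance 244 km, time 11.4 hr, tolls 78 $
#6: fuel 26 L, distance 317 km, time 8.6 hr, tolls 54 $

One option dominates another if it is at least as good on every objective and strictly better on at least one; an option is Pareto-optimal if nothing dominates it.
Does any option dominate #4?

No

#1: worse on fuel (19 vs 14).
#2: worse on fuel (81 vs 14).
#3: worse on fuel (93 vs 14).
#5: worse on fuel (68 vs 14).
#6: worse on fuel (26 vs 14).
No option is at least as good as #4 on every objective and strictly better on one.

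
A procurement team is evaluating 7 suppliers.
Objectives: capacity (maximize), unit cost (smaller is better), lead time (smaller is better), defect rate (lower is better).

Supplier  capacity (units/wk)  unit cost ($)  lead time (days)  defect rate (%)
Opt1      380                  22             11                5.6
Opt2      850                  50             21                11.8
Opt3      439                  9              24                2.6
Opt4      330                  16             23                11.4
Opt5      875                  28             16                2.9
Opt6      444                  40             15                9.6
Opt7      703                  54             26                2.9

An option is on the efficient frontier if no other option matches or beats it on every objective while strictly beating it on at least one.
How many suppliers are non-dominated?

Opt1: not dominated (best lead time).
Opt2: dominated by Opt5 (capacity 875≥850, unit cost 28≤50, lead time 16≤21, defect rate 2.9≤11.8).
Opt3: not dominated (best unit cost).
Opt4: not dominated.
Opt5: not dominated (best capacity).
Opt6: not dominated.
Opt7: dominated by Opt5 (capacity 875≥703, unit cost 28≤54, lead time 16≤26, defect rate 2.9≤2.9).
Pareto-optimal: Opt1, Opt3, Opt4, Opt5, Opt6 → 5.

5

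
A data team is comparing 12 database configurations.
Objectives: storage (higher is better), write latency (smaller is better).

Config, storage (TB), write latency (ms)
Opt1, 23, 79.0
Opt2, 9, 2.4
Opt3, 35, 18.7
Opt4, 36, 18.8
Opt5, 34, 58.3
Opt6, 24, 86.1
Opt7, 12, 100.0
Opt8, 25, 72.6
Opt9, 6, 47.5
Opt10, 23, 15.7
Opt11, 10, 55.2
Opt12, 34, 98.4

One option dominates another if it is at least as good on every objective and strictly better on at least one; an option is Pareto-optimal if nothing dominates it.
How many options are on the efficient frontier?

4

Opt1: dominated by Opt3 (storage 35≥23, write latency 18.7≤79.0).
Opt2: not dominated (best write latency).
Opt3: not dominated.
Opt4: not dominated (best storage).
Opt5: dominated by Opt3 (storage 35≥34, write latency 18.7≤58.3).
Opt6: dominated by Opt3 (storage 35≥24, write latency 18.7≤86.1).
Opt7: dominated by Opt1 (storage 23≥12, write latency 79.0≤100.0).
Opt8: dominated by Opt3 (storage 35≥25, write latency 18.7≤72.6).
Opt9: dominated by Opt2 (storage 9≥6, write latency 2.4≤47.5).
Opt10: not dominated.
Opt11: dominated by Opt3 (storage 35≥10, write latency 18.7≤55.2).
Opt12: dominated by Opt3 (storage 35≥34, write latency 18.7≤98.4).
Pareto-optimal: Opt2, Opt3, Opt4, Opt10 → 4.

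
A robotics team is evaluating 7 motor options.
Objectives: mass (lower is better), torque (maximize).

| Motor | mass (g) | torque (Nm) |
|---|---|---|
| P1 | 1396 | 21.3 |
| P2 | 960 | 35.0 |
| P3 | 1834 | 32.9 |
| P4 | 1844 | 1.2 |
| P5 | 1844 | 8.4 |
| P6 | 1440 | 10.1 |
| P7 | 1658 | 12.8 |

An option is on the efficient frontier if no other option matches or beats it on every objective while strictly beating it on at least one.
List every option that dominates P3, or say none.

P2

P2: mass 960≤1834, torque 35.0≥32.9 — dominates P3.
Others (P1, P4, P5, P6, P7) are each worse than P3 on at least one objective.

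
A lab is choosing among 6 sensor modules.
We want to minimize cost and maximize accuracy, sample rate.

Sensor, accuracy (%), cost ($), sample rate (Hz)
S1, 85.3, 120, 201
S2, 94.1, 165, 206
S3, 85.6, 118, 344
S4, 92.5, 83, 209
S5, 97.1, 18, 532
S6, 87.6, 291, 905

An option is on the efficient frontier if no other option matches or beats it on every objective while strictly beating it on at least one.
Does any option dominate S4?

Yes

S5 vs S4: accuracy 97.1≥92.5, cost 18≤83, sample rate 532≥209 — S5 is at least as good on every objective and strictly better on at least one, so S5 dominates S4.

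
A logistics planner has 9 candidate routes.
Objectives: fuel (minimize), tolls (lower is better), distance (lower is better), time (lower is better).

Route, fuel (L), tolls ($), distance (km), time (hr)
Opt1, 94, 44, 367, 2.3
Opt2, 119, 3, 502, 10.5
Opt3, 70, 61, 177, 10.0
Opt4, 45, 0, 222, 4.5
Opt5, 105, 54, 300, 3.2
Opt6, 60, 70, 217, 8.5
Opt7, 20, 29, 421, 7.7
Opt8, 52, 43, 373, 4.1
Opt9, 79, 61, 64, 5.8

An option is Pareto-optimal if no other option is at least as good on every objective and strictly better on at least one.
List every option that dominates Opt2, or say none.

Opt4

Opt4: fuel 45≤119, tolls 0≤3, distance 222≤502, time 4.5≤10.5 — dominates Opt2.
Others (Opt1, Opt3, Opt5, Opt6, Opt7, Opt8, Opt9) are each worse than Opt2 on at least one objective.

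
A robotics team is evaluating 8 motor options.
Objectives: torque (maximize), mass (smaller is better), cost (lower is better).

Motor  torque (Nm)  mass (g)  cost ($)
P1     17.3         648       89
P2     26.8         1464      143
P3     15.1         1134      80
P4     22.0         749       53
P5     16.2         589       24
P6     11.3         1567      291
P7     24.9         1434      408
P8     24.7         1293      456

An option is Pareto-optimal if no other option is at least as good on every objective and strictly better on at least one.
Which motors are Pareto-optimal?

P1: not dominated.
P2: not dominated (best torque).
P3: dominated by P4 (torque 22.0≥15.1, mass 749≤1134, cost 53≤80).
P4: not dominated.
P5: not dominated (best mass).
P6: dominated by P1 (torque 17.3≥11.3, mass 648≤1567, cost 89≤291).
P7: not dominated.
P8: not dominated.

P1, P2, P4, P5, P7, P8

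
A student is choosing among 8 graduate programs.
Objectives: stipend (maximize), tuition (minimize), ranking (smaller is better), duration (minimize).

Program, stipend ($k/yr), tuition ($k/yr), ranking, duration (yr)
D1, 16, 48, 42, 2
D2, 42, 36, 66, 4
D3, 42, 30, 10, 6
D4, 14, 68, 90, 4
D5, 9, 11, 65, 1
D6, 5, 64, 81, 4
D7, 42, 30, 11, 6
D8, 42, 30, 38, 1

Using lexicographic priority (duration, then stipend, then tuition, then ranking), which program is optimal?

D8

First minimize duration: best is 1, kept {D5, D8}.
Then maximize stipend: best is 42, kept {D8}.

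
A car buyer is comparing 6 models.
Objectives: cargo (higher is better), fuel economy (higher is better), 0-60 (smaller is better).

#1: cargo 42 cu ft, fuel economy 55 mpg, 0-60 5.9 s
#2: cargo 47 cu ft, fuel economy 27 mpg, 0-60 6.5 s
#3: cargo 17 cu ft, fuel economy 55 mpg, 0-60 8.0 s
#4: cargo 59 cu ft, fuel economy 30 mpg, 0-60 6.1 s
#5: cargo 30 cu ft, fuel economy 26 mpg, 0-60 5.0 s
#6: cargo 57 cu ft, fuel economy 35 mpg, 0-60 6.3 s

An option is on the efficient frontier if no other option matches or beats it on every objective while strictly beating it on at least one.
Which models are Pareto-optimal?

#1, #4, #5, #6

#1: not dominated.
#2: dominated by #4 (cargo 59≥47, fuel economy 30≥27, 0-60 6.1≤6.5).
#3: dominated by #1 (cargo 42≥17, fuel economy 55≥55, 0-60 5.9≤8.0).
#4: not dominated (best cargo).
#5: not dominated (best 0-60).
#6: not dominated.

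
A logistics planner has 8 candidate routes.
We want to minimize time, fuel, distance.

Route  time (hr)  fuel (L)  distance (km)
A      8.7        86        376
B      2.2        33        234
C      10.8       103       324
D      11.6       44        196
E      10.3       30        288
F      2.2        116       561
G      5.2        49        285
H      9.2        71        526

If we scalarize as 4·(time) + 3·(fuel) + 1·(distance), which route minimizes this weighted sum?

A: 4·8.7 + 3·86 + 1·376 = 668.8
B: 4·2.2 + 3·33 + 1·234 = 341.8
C: 4·10.8 + 3·103 + 1·324 = 676.2
D: 4·11.6 + 3·44 + 1·196 = 374.4
E: 4·10.3 + 3·30 + 1·288 = 419.2
F: 4·2.2 + 3·116 + 1·561 = 917.8
G: 4·5.2 + 3·49 + 1·285 = 452.8
H: 4·9.2 + 3·71 + 1·526 = 775.8
Lowest: B at 341.8.

B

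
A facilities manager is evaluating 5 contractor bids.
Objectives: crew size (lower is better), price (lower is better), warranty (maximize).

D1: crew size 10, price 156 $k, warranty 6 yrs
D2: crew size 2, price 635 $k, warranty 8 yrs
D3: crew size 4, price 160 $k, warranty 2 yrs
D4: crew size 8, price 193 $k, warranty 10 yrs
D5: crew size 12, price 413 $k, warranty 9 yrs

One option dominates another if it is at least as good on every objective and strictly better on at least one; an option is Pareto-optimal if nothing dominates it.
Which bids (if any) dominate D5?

D4

D4: crew size 8≤12, price 193≤413, warranty 10≥9 — dominates D5.
Others (D1, D2, D3) are each worse than D5 on at least one objective.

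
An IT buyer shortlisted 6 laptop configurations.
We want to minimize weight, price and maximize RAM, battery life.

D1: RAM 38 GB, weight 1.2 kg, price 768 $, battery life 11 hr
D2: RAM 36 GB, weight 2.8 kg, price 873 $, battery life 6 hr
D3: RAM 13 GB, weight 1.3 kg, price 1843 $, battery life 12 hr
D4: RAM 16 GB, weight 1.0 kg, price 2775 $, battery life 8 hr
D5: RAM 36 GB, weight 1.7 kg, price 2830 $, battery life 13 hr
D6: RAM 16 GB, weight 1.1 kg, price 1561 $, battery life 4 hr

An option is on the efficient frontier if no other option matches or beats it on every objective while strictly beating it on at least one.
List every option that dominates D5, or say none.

D1: worse on battery life (11 vs 13).
D2: worse on weight (2.8 vs 1.7).
D3: worse on RAM (13 vs 36).
D4: worse on RAM (16 vs 36).
D6: worse on RAM (16 vs 36).
No option dominates D5.

none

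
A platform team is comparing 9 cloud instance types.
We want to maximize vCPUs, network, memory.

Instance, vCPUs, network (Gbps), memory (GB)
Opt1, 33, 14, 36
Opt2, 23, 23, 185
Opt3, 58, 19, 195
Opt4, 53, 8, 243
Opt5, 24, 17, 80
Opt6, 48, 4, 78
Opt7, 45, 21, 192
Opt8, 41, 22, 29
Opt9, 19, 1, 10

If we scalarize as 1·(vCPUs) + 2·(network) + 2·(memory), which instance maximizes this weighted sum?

Opt4

Opt1: 1·33 + 2·14 + 2·36 = 133
Opt2: 1·23 + 2·23 + 2·185 = 439
Opt3: 1·58 + 2·19 + 2·195 = 486
Opt4: 1·53 + 2·8 + 2·243 = 555
Opt5: 1·24 + 2·17 + 2·80 = 218
Opt6: 1·48 + 2·4 + 2·78 = 212
Opt7: 1·45 + 2·21 + 2·192 = 471
Opt8: 1·41 + 2·22 + 2·29 = 143
Opt9: 1·19 + 2·1 + 2·10 = 41
Highest: Opt4 at 555.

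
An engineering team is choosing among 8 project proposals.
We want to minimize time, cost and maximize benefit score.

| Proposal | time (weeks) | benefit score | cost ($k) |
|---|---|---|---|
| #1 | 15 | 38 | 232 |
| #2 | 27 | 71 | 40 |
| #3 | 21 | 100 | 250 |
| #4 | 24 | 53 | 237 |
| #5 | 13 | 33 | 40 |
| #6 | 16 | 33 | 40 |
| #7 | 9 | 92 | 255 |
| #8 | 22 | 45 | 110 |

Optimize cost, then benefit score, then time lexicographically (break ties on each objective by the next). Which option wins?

First minimize cost: best is 40, kept {#2, #5, #6}.
Then maximize benefit score: best is 71, kept {#2}.

#2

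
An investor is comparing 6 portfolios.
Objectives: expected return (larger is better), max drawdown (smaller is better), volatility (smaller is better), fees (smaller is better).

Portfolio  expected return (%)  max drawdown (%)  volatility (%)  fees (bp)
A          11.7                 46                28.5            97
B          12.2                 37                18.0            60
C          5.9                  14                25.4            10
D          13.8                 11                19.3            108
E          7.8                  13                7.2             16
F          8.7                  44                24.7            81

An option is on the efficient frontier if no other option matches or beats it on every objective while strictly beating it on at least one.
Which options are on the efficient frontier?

B, C, D, E

A: dominated by B (expected return 12.2≥11.7, max drawdown 37≤46, volatility 18.0≤28.5, fees 60≤97).
B: not dominated.
C: not dominated (best fees).
D: not dominated (best expected return).
E: not dominated (best volatility).
F: dominated by B (expected return 12.2≥8.7, max drawdown 37≤44, volatility 18.0≤24.7, fees 60≤81).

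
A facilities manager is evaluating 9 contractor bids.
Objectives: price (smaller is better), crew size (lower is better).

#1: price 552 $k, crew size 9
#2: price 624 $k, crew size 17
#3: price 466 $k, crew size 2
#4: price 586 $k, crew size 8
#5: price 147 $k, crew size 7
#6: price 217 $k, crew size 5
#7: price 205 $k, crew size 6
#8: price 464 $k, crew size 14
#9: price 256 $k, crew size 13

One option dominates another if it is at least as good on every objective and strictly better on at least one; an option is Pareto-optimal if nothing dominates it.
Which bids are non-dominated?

#1: dominated by #3 (price 466≤552, crew size 2≤9).
#2: dominated by #1 (price 552≤624, crew size 9≤17).
#3: not dominated (best crew size).
#4: dominated by #3 (price 466≤586, crew size 2≤8).
#5: not dominated (best price).
#6: not dominated.
#7: not dominated.
#8: dominated by #5 (price 147≤464, crew size 7≤14).
#9: dominated by #5 (price 147≤256, crew size 7≤13).

#3, #5, #6, #7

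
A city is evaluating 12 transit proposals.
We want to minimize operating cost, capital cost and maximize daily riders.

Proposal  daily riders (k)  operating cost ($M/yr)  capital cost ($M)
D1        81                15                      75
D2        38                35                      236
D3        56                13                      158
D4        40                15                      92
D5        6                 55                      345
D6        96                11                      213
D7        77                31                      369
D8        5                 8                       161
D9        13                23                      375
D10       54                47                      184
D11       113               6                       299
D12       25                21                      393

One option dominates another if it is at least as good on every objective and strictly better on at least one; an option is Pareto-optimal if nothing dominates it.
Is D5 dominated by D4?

D4 vs D5: daily riders 40≥6, operating cost 15≤55, capital cost 92≤345 — D4 is at least as good on every objective with at least one strict improvement.

Yes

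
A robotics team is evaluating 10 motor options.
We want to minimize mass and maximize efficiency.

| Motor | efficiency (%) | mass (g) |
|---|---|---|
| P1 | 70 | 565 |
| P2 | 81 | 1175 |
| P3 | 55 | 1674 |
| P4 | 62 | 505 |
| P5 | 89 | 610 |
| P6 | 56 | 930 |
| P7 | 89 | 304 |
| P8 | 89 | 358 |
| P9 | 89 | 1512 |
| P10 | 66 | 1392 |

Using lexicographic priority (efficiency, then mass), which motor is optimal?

P7

First maximize efficiency: best is 89, kept {P5, P7, P8, P9}.
Then minimize mass: best is 304, kept {P7}.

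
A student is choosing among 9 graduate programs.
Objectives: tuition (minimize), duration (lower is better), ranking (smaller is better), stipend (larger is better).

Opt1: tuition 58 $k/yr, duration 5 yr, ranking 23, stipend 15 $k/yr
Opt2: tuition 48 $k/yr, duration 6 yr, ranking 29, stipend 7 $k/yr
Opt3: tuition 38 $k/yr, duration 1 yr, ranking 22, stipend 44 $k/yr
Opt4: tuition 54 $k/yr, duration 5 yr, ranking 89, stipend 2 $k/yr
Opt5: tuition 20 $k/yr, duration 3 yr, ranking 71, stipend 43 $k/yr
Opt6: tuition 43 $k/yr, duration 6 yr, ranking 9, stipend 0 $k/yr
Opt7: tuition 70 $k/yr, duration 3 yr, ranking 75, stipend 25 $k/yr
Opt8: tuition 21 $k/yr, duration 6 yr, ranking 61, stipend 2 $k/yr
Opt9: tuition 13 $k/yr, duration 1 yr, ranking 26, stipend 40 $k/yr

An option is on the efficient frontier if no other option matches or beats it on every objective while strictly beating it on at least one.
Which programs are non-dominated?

Opt1: dominated by Opt3 (tuition 38≤58, duration 1≤5, ranking 22≤23, stipend 44≥15).
Opt2: dominated by Opt3 (tuition 38≤48, duration 1≤6, ranking 22≤29, stipend 44≥7).
Opt3: not dominated (best stipend).
Opt4: dominated by Opt3 (tuition 38≤54, duration 1≤5, ranking 22≤89, stipend 44≥2).
Opt5: not dominated.
Opt6: not dominated (best ranking).
Opt7: dominated by Opt3 (tuition 38≤70, duration 1≤3, ranking 22≤75, stipend 44≥25).
Opt8: dominated by Opt9 (tuition 13≤21, duration 1≤6, ranking 26≤61, stipend 40≥2).
Opt9: not dominated (best tuition).

Opt3, Opt5, Opt6, Opt9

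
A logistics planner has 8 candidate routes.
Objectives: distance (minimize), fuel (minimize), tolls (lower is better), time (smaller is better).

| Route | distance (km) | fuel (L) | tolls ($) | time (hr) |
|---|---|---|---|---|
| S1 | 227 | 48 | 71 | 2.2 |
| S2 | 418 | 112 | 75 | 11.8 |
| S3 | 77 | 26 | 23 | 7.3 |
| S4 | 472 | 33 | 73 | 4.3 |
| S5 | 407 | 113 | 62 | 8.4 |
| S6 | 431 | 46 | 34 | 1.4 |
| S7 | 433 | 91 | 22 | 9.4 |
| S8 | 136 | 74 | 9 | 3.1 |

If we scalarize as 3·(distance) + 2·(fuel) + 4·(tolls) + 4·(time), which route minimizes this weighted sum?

S3

S1: 3·227 + 2·48 + 4·71 + 4·2.2 = 1069.8
S2: 3·418 + 2·112 + 4·75 + 4·11.8 = 1825.2
S3: 3·77 + 2·26 + 4·23 + 4·7.3 = 404.2
S4: 3·472 + 2·33 + 4·73 + 4·4.3 = 1791.2
S5: 3·407 + 2·113 + 4·62 + 4·8.4 = 1728.6
S6: 3·431 + 2·46 + 4·34 + 4·1.4 = 1526.6
S7: 3·433 + 2·91 + 4·22 + 4·9.4 = 1606.6
S8: 3·136 + 2·74 + 4·9 + 4·3.1 = 604.4
Lowest: S3 at 404.2.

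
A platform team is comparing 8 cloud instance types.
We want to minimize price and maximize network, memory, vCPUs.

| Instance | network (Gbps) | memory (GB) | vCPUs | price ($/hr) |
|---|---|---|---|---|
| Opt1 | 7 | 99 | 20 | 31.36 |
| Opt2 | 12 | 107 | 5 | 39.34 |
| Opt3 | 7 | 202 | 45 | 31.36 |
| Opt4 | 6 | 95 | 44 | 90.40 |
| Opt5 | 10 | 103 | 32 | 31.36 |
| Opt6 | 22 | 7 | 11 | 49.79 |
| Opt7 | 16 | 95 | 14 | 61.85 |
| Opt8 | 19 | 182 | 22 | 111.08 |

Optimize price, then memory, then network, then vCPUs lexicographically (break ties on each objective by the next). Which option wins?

First minimize price: best is 31.36, kept {Opt1, Opt3, Opt5}.
Then maximize memory: best is 202, kept {Opt3}.

Opt3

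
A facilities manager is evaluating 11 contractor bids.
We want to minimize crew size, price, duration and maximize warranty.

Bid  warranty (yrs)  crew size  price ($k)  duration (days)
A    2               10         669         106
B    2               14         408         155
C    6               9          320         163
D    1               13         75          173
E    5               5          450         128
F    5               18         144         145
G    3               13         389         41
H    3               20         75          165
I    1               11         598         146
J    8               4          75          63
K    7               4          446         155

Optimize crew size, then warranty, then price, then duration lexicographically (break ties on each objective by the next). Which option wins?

First minimize crew size: best is 4, kept {J, K}.
Then maximize warranty: best is 8, kept {J}.

J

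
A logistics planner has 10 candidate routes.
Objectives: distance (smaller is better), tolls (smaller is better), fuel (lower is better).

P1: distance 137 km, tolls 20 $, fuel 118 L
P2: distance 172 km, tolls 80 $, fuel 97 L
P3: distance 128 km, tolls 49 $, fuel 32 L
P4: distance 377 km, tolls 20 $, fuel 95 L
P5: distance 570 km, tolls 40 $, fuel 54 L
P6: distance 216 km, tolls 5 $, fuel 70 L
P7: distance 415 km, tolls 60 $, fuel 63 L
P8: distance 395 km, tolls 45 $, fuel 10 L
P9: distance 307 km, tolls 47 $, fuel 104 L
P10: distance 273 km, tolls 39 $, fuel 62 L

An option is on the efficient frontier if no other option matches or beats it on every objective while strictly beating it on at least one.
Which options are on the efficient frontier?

P1, P3, P5, P6, P8, P10

P1: not dominated.
P2: dominated by P3 (distance 128≤172, tolls 49≤80, fuel 32≤97).
P3: not dominated (best distance).
P4: dominated by P6 (distance 216≤377, tolls 5≤20, fuel 70≤95).
P5: not dominated.
P6: not dominated (best tolls).
P7: dominated by P3 (distance 128≤415, tolls 49≤60, fuel 32≤63).
P8: not dominated (best fuel).
P9: dominated by P6 (distance 216≤307, tolls 5≤47, fuel 70≤104).
P10: not dominated.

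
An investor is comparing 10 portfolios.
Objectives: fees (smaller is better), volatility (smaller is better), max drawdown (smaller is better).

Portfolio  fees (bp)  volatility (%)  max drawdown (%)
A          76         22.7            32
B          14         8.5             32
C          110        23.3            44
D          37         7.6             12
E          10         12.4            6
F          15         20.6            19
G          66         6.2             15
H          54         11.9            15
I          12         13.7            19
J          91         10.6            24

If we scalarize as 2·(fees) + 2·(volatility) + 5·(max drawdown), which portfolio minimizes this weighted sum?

E

A: 2·76 + 2·22.7 + 5·32 = 357.4
B: 2·14 + 2·8.5 + 5·32 = 205.0
C: 2·110 + 2·23.3 + 5·44 = 486.6
D: 2·37 + 2·7.6 + 5·12 = 149.2
E: 2·10 + 2·12.4 + 5·6 = 74.8
F: 2·15 + 2·20.6 + 5·19 = 166.2
G: 2·66 + 2·6.2 + 5·15 = 219.4
H: 2·54 + 2·11.9 + 5·15 = 206.8
I: 2·12 + 2·13.7 + 5·19 = 146.4
J: 2·91 + 2·10.6 + 5·24 = 323.2
Lowest: E at 74.8.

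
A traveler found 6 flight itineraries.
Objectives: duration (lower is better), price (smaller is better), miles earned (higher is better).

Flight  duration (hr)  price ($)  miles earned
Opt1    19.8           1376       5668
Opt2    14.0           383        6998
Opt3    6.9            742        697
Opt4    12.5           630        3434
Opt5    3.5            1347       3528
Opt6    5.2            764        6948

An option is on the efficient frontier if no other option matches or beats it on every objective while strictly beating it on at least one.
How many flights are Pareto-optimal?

Opt1: dominated by Opt2 (duration 14.0≤19.8, price 383≤1376, miles earned 6998≥5668).
Opt2: not dominated (best price).
Opt3: not dominated.
Opt4: not dominated.
Opt5: not dominated (best duration).
Opt6: not dominated.
Pareto-optimal: Opt2, Opt3, Opt4, Opt5, Opt6 → 5.

5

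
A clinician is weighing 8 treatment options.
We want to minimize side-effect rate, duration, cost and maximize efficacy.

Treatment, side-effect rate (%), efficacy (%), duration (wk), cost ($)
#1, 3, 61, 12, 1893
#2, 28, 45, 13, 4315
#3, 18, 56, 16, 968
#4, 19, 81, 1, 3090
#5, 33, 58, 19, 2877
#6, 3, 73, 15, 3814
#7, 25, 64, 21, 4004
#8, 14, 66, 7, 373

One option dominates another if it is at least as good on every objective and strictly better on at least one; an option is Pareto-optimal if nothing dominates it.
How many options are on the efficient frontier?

4

#1: not dominated.
#2: dominated by #1 (side-effect rate 3≤28, efficacy 61≥45, duration 12≤13, cost 1893≤4315).
#3: dominated by #8 (side-effect rate 14≤18, efficacy 66≥56, duration 7≤16, cost 373≤968).
#4: not dominated (best efficacy).
#5: dominated by #1 (side-effect rate 3≤33, efficacy 61≥58, duration 12≤19, cost 1893≤2877).
#6: not dominated.
#7: dominated by #4 (side-effect rate 19≤25, efficacy 81≥64, duration 1≤21, cost 3090≤4004).
#8: not dominated (best cost).
Pareto-optimal: #1, #4, #6, #8 → 4.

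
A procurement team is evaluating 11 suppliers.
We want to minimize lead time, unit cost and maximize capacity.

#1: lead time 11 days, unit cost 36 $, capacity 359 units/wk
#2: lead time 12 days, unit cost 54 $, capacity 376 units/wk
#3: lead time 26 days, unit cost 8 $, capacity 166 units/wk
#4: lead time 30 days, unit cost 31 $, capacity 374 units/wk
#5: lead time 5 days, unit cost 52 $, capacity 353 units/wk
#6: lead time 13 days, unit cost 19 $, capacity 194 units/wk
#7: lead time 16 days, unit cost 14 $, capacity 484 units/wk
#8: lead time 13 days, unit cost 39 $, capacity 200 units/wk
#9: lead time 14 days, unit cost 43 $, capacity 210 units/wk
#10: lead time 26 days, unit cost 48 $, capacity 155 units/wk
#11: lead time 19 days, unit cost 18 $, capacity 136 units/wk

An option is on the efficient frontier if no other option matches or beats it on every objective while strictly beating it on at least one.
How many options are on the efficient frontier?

6

#1: not dominated.
#2: not dominated.
#3: not dominated (best unit cost).
#4: dominated by #7 (lead time 16≤30, unit cost 14≤31, capacity 484≥374).
#5: not dominated (best lead time).
#6: not dominated.
#7: not dominated (best capacity).
#8: dominated by #1 (lead time 11≤13, unit cost 36≤39, capacity 359≥200).
#9: dominated by #1 (lead time 11≤14, unit cost 36≤43, capacity 359≥210).
#10: dominated by #1 (lead time 11≤26, unit cost 36≤48, capacity 359≥155).
#11: dominated by #7 (lead time 16≤19, unit cost 14≤18, capacity 484≥136).
Pareto-optimal: #1, #2, #3, #5, #6, #7 → 6.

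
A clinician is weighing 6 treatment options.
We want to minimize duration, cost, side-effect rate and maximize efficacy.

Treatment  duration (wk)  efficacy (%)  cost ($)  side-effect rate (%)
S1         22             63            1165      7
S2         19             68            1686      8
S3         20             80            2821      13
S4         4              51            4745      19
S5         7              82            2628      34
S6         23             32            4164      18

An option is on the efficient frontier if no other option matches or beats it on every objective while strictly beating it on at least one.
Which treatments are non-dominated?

S1: not dominated (best cost).
S2: not dominated.
S3: not dominated.
S4: not dominated (best duration).
S5: not dominated (best efficacy).
S6: dominated by S1 (duration 22≤23, efficacy 63≥32, cost 1165≤4164, side-effect rate 7≤18).

S1, S2, S3, S4, S5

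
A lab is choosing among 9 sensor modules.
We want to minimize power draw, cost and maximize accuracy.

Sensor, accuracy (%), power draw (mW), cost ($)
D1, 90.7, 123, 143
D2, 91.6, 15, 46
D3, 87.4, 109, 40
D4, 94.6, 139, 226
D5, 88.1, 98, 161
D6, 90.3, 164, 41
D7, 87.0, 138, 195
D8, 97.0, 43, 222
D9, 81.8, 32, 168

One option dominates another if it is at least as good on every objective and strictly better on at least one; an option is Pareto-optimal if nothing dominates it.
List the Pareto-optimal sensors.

D1: dominated by D2 (accuracy 91.6≥90.7, power draw 15≤123, cost 46≤143).
D2: not dominated (best power draw).
D3: not dominated (best cost).
D4: dominated by D8 (accuracy 97.0≥94.6, power draw 43≤139, cost 222≤226).
D5: dominated by D2 (accuracy 91.6≥88.1, power draw 15≤98, cost 46≤161).
D6: not dominated.
D7: dominated by D1 (accuracy 90.7≥87.0, power draw 123≤138, cost 143≤195).
D8: not dominated (best accuracy).
D9: dominated by D2 (accuracy 91.6≥81.8, power draw 15≤32, cost 46≤168).

D2, D3, D6, D8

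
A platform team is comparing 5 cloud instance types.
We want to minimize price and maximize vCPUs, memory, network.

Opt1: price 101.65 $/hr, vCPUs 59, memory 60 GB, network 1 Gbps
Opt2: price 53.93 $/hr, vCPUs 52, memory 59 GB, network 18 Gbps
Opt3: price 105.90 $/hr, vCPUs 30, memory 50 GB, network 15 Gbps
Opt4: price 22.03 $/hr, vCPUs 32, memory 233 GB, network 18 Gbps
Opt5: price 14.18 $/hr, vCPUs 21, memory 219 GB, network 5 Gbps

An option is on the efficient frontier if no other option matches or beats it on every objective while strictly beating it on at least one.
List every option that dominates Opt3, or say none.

Opt2, Opt4

Opt2: price 53.93≤105.90, vCPUs 52≥30, memory 59≥50, network 18≥15 — dominates Opt3.
Opt4: price 22.03≤105.90, vCPUs 32≥30, memory 233≥50, network 18≥15 — dominates Opt3.
Others (Opt1, Opt5) are each worse than Opt3 on at least one objective.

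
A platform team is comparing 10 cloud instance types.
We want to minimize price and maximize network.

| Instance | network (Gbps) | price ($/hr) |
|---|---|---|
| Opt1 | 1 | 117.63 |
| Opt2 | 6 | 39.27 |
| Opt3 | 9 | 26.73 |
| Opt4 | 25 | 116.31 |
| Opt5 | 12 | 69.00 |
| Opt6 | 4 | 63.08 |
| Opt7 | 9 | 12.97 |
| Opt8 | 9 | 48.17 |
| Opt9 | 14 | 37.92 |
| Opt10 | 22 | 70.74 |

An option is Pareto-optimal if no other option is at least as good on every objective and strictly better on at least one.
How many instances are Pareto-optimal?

Opt1: dominated by Opt2 (network 6≥1, price 39.27≤117.63).
Opt2: dominated by Opt3 (network 9≥6, price 26.73≤39.27).
Opt3: dominated by Opt7 (network 9≥9, price 12.97≤26.73).
Opt4: not dominated (best network).
Opt5: dominated by Opt9 (network 14≥12, price 37.92≤69.00).
Opt6: dominated by Opt2 (network 6≥4, price 39.27≤63.08).
Opt7: not dominated (best price).
Opt8: dominated by Opt3 (network 9≥9, price 26.73≤48.17).
Opt9: not dominated.
Opt10: not dominated.
Pareto-optimal: Opt4, Opt7, Opt9, Opt10 → 4.

4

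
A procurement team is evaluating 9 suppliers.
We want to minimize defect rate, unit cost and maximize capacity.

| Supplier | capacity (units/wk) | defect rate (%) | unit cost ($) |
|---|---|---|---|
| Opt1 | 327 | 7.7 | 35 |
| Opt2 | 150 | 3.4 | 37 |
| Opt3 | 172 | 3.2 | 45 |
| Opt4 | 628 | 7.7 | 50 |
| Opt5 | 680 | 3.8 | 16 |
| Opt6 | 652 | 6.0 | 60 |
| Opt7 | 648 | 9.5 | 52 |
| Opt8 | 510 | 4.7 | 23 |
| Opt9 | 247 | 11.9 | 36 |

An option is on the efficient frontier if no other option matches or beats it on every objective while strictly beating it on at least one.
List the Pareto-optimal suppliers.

Opt1: dominated by Opt5 (capacity 680≥327, defect rate 3.8≤7.7, unit cost 16≤35).
Opt2: not dominated.
Opt3: not dominated (best defect rate).
Opt4: dominated by Opt5 (capacity 680≥628, defect rate 3.8≤7.7, unit cost 16≤50).
Opt5: not dominated (best capacity).
Opt6: dominated by Opt5 (capacity 680≥652, defect rate 3.8≤6.0, unit cost 16≤60).
Opt7: dominated by Opt5 (capacity 680≥648, defect rate 3.8≤9.5, unit cost 16≤52).
Opt8: dominated by Opt5 (capacity 680≥510, defect rate 3.8≤4.7, unit cost 16≤23).
Opt9: dominated by Opt1 (capacity 327≥247, defect rate 7.7≤11.9, unit cost 35≤36).

Opt2, Opt3, Opt5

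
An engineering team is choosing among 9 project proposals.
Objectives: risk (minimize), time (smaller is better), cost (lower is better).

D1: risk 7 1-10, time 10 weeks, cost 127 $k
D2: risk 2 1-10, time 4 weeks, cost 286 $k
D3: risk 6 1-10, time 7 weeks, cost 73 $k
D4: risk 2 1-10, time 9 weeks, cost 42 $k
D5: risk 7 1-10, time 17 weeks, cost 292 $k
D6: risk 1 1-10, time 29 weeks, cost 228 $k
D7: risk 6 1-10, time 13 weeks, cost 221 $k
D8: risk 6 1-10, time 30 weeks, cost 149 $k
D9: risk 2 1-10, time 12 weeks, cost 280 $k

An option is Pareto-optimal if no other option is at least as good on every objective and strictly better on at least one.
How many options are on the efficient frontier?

D1: dominated by D3 (risk 6≤7, time 7≤10, cost 73≤127).
D2: not dominated (best time).
D3: not dominated.
D4: not dominated (best cost).
D5: dominated by D1 (risk 7≤7, time 10≤17, cost 127≤292).
D6: not dominated (best risk).
D7: dominated by D3 (risk 6≤6, time 7≤13, cost 73≤221).
D8: dominated by D3 (risk 6≤6, time 7≤30, cost 73≤149).
D9: dominated by D4 (risk 2≤2, time 9≤12, cost 42≤280).
Pareto-optimal: D2, D3, D4, D6 → 4.

4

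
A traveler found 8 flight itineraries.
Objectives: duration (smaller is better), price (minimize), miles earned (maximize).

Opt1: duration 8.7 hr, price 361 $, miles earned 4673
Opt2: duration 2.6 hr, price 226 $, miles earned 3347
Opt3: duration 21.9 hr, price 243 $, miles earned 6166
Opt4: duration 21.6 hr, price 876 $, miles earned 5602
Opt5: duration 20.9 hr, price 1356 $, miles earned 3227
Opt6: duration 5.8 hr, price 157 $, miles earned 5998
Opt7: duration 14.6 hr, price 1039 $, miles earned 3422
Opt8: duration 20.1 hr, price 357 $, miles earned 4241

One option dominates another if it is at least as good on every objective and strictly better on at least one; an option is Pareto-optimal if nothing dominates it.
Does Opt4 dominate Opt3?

Opt4 vs Opt3: Opt4 is worse on price (876 vs 243), so it does not dominate Opt3.

No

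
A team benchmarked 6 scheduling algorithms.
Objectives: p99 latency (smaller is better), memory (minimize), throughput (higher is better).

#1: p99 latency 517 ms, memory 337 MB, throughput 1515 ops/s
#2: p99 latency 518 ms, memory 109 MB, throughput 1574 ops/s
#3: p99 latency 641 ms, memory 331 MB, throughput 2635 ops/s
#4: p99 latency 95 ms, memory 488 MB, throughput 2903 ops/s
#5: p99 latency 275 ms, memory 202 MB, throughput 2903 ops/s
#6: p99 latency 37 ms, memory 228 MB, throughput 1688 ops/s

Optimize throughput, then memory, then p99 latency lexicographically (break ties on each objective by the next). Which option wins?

#5

First maximize throughput: best is 2903, kept {#4, #5}.
Then minimize memory: best is 202, kept {#5}.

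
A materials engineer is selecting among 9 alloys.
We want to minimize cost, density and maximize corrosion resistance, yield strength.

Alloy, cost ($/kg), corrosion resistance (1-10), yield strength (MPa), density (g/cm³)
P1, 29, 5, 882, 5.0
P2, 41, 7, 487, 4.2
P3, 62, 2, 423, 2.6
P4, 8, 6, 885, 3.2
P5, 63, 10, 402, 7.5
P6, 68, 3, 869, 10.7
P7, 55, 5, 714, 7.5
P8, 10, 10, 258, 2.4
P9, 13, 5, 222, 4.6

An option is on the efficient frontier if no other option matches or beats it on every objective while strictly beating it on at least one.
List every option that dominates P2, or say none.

none

P1: worse on corrosion resistance (5 vs 7).
P3: worse on cost (62 vs 41).
P4: worse on corrosion resistance (6 vs 7).
P5: worse on cost (63 vs 41).
P6: worse on cost (68 vs 41).
P7: worse on cost (55 vs 41).
P8: worse on yield strength (258 vs 487).
P9: worse on corrosion resistance (5 vs 7).
No option dominates P2.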